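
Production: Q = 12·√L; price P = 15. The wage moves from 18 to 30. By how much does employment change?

ΔL = -16

From P·MP_L = w with MP_L = 6·L^(-1/2), the labor demand is L(w) = (90/w)^(2).
At w = 18: L = 25. At w = 30: L = 9.
ΔL = 9 − 25 = -16.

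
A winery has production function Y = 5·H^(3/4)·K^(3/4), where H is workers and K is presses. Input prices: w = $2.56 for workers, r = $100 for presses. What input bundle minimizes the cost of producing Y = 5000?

H* = 625, K* = 16

Cost minimization requires the marginal rate of technical substitution to equal the input-price ratio: MP_H/MP_K = w/r.
Here MP_H/MP_K = (3/4)·(K/H)/(3/4) = (K/H). Setting this equal to 2.56/100 = 0.0256 gives K = 0.0256H.
Substituting into Y = 5000: 5·H^(3/4)·(0.0256H)^(3/4) = 5000.
Solving, H = 625 and K = 16.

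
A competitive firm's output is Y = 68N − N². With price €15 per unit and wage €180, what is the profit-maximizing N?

The marginal product of N is MP_N = 68 − 2N.
A price-taking firm hires until the value of the marginal product equals the wage: P·MP_N = w, so 15·(68 − 2N) = 180.
Then 68 − 2N = 12, giving N = 28.

N* = 28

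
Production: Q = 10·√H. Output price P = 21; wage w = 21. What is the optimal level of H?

MP_H = (1/2)·10·H^(-1/2) = 5·H^(-1/2).
Profit maximization for a price taker requires P·MP_H = w: 21·5·H^(-1/2) = 21.
So H^(-1/2) = 0.2, which gives H = 25.

H* = 25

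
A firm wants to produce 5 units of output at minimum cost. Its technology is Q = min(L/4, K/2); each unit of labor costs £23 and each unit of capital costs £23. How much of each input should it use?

With a fixed-proportions technology, the cost-minimizing bundle uses no slack in either input: L/4 = K/2 = Q.
So L = 4·5 = 20 and K = 2·5 = 10.

L* = 20, K* = 10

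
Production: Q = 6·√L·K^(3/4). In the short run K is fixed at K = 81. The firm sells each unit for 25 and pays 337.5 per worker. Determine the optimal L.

With K = 81, MP_L = (1/2)·6·L^(-1/2)·81^(3/4) = 81·L^(-1/2).
Profit maximization for a price taker requires P·MP_L = w: 25·81·L^(-1/2) = 337.5.
So L^(-1/2) = 1/6, which gives L = 36.

L* = 36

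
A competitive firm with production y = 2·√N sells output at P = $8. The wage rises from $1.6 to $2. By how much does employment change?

From P·MP_N = w with MP_N = N^(-1/2), the labor demand is N(w) = (8/w)^(2).
At w = 1.6: N = 25. At w = 2: N = 16.
ΔN = 16 − 25 = -9.

ΔN = -9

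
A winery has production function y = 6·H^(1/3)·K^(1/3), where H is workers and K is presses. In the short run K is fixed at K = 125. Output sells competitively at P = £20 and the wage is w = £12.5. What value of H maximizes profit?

H* = 64

With K = 125, MP_H = (1/3)·6·H^(-2/3)·125^(1/3) = 10·H^(-2/3).
Profit maximization for a price taker requires P·MP_H = w: 20·10·H^(-2/3) = 12.5.
So H^(-2/3) = 0.0625, which gives H = 64.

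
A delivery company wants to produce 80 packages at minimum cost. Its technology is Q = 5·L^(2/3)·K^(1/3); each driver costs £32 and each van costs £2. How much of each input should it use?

Cost minimization requires the marginal rate of technical substitution to equal the input-price ratio: MP_L/MP_K = w/r.
Here MP_L/MP_K = (2/3)·(K/L)/(1/3) = 2·(K/L). Setting this equal to 32/2 = 16 gives K = 8L.
Substituting into Q = 80: 5·L^(2/3)·(8L)^(1/3) = 80.
Solving, L = 8 and K = 64.

L* = 8, K* = 64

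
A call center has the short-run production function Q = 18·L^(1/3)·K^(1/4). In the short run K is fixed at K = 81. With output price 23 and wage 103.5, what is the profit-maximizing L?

L* = 8

With K = 81, MP_L = (1/3)·18·L^(-2/3)·81^(1/4) = 18·L^(-2/3).
Profit maximization for a price taker requires P·MP_L = w: 23·18·L^(-2/3) = 103.5.
So L^(-2/3) = 0.25, which gives L = 8.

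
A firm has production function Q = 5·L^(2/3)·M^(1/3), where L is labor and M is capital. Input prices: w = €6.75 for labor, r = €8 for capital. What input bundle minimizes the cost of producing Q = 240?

Cost minimization requires the marginal rate of technical substitution to equal the input-price ratio: MP_L/MP_M = w/r.
Here MP_L/MP_M = (2/3)·(M/L)/(1/3) = 2·(M/L). Setting this equal to 6.75/8 = 0.84375 gives M = 0.421875L.
Substituting into Q = 240: 5·L^(2/3)·(0.421875L)^(1/3) = 240.
Solving, L = 64 and M = 27.

L* = 64, M* = 27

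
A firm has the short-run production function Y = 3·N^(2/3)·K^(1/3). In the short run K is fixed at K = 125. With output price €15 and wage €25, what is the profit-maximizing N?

N* = 216

With K = 125, MP_N = (2/3)·3·N^(-1/3)·125^(1/3) = 10·N^(-1/3).
Profit maximization for a price taker requires P·MP_N = w: 15·10·N^(-1/3) = 25.
So N^(-1/3) = 1/6, which gives N = 216.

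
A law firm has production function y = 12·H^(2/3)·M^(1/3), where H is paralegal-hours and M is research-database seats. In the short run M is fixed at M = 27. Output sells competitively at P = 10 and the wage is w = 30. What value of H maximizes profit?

H* = 512

With M = 27, MP_H = (2/3)·12·H^(-1/3)·27^(1/3) = 24·H^(-1/3).
Profit maximization for a price taker requires P·MP_H = w: 10·24·H^(-1/3) = 30.
So H^(-1/3) = 0.125, which gives H = 512.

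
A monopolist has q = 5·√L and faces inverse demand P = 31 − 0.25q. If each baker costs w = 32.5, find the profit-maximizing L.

Marginal revenue from the inverse demand is MR = 31 − 0.5q.
The marginal product is MP_L = 2.5·L^(-1/2).
A monopolist hires until marginal revenue product equals the wage: MR·MP_L = w.
At L, q = 5·√L. Substituting and solving: (31 − 2.5·√L)·2.5·L^(-1/2) = 32.5 gives L = 4.

L* = 4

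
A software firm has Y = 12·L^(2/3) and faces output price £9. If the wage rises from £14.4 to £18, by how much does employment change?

From P·MP_L = w with MP_L = 8·L^(-1/3), the labor demand is L(w) = (72/w)^(3).
At w = 14.4: L = 125. At w = 18: L = 64.
ΔL = 64 − 125 = -61.

ΔL = -61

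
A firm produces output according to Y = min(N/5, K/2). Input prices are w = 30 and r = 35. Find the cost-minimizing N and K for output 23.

N* = 115, K* = 46

With a fixed-proportions technology, the cost-minimizing bundle uses no slack in either input: N/5 = K/2 = Y.
So N = 5·23 = 115 and K = 2·23 = 46.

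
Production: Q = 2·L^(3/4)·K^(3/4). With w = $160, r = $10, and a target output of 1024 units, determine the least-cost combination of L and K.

Cost minimization requires the marginal rate of technical substitution to equal the input-price ratio: MP_L/MP_K = w/r.
Here MP_L/MP_K = (3/4)·(K/L)/(3/4) = (K/L). Setting this equal to 160/10 = 16 gives K = 16L.
Substituting into Q = 1024: 2·L^(3/4)·(16L)^(3/4) = 1024.
Solving, L = 16 and K = 256.

L* = 16, K* = 256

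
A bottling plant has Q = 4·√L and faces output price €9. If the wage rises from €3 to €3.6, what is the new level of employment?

From P·MP_L = w with MP_L = 2·L^(-1/2), the labor demand is L(w) = (18/w)^(2).
At w = 3: L = 36. At w = 3.6: L = 25.

L* = 25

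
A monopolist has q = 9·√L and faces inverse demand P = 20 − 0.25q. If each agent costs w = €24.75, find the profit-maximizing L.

Marginal revenue from the inverse demand is MR = 20 − 0.5q.
The marginal product is MP_L = 4.5·L^(-1/2).
A monopolist hires until marginal revenue product equals the wage: MR·MP_L = w.
At L, q = 9·√L. Substituting and solving: (20 − 4.5·√L)·4.5·L^(-1/2) = 24.75 gives L = 4.

L* = 4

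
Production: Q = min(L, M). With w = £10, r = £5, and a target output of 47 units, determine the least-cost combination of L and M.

With a fixed-proportions technology, the cost-minimizing bundle uses no slack in either input: L = M = Q.
So L = 47 and M = 47.

L* = 47, M* = 47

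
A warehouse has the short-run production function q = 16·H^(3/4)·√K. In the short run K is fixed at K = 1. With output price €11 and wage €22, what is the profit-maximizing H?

H* = 1296

With K = 1, MP_H = (3/4)·16·H^(-1/4)·1^(1/2) = 12·H^(-1/4).
Profit maximization for a price taker requires P·MP_H = w: 11·12·H^(-1/4) = 22.
So H^(-1/4) = 1/6, which gives H = 1296.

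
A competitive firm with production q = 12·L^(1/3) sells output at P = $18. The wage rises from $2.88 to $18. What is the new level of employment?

L* = 8

From P·MP_L = w with MP_L = 4·L^(-2/3), the labor demand is L(w) = (72/w)^(3/2).
At w = 2.88: L = 125. At w = 18: L = 8.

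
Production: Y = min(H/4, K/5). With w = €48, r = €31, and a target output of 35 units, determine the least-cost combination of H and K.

With a fixed-proportions technology, the cost-minimizing bundle uses no slack in either input: H/4 = K/5 = Y.
So H = 4·35 = 140 and K = 5·35 = 175.

H* = 140, K* = 175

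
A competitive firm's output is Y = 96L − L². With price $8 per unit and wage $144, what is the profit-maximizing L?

The marginal product of L is MP_L = 96 − 2L.
A price-taking firm hires until the value of the marginal product equals the wage: P·MP_L = w, so 8·(96 − 2L) = 144.
Then 96 − 2L = 18, giving L = 39.

L* = 39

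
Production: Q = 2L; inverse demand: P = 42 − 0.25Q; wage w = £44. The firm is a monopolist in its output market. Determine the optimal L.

L* = 20

Marginal revenue from the inverse demand is MR = 42 − 0.5Q.
The marginal product is MP_L = 2.
A monopolist hires until marginal revenue product equals the wage: MR·MP_L = w.
(42 − L)·2 = 44, so L = 20.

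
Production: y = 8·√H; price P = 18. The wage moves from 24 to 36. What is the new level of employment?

H* = 4

From P·MP_H = w with MP_H = 4·H^(-1/2), the labor demand is H(w) = (72/w)^(2).
At w = 24: H = 9. At w = 36: H = 4.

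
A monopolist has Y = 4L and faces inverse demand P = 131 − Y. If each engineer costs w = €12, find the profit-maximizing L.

L* = 16

Marginal revenue from the inverse demand is MR = 131 − 2Y.
The marginal product is MP_L = 4.
A monopolist hires until marginal revenue product equals the wage: MR·MP_L = w.
(131 − 8L)·4 = 12, so L = 16.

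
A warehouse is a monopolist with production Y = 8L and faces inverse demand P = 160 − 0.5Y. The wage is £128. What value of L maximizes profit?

Marginal revenue from the inverse demand is MR = 160 − Y.
The marginal product is MP_L = 8.
A monopolist hires until marginal revenue product equals the wage: MR·MP_L = w.
(160 − 8L)·8 = 128, so L = 18.

L* = 18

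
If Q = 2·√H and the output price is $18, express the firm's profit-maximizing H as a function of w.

MP_H = (1/2)·2·H^(-1/2) = H^(-1/2).
Setting P·MP_H = w: 18·H^(-1/2) = w.
Solving for H: H^(-1/2) = w/18, so H = (18/w)^(2).

H(w) = 324/w²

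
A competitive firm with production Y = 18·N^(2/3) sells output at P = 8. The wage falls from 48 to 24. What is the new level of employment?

From P·MP_N = w with MP_N = 12·N^(-1/3), the labor demand is N(w) = (96/w)^(3).
At w = 48: N = 8. At w = 24: N = 64.

N* = 64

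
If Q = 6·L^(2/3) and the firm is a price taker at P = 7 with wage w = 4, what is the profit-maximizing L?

MP_L = (2/3)·6·L^(-1/3) = 4·L^(-1/3).
Profit maximization for a price taker requires P·MP_L = w: 7·4·L^(-1/3) = 4.
So L^(-1/3) = 1/7, which gives L = 343.

L* = 343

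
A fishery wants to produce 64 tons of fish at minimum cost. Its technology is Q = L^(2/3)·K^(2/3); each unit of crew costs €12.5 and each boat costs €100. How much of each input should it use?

Cost minimization requires the marginal rate of technical substitution to equal the input-price ratio: MP_L/MP_K = w/r.
Here MP_L/MP_K = (2/3)·(K/L)/(2/3) = (K/L). Setting this equal to 12.5/100 = 0.125 gives K = 0.125L.
Substituting into Q = 64: L^(2/3)·(0.125L)^(2/3) = 64.
Solving, L = 64 and K = 8.

L* = 64, K* = 8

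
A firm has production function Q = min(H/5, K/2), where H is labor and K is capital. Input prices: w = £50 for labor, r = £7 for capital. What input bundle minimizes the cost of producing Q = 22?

With a fixed-proportions technology, the cost-minimizing bundle uses no slack in either input: H/5 = K/2 = Q.
So H = 5·22 = 110 and K = 2·22 = 44.

H* = 110, K* = 44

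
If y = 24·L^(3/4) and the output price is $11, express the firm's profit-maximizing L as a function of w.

MP_L = (3/4)·24·L^(-1/4) = 18·L^(-1/4).
Setting P·MP_L = w: 198·L^(-1/4) = w.
Solving for L: L^(-1/4) = w/198, so L = (198/w)^(4).

L(w) = (198/w)^(4)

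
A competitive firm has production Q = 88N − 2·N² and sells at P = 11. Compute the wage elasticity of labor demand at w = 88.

ε = -0.1

From P·MP_N = w with MP_N = 88 − 4N, labor demand is N(w) = (88 − w/11)/4.
dN/dw = −1/(44) = -1/44.
At w = 88, N = 20, so ε = (dN/dw)·(w/N) = (-1/44)·(88/20) = -0.1.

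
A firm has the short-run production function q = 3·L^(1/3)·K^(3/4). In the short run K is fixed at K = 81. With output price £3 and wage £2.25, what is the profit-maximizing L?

With K = 81, MP_L = (1/3)·3·L^(-2/3)·81^(3/4) = 27·L^(-2/3).
Profit maximization for a price taker requires P·MP_L = w: 3·27·L^(-2/3) = 2.25.
So L^(-2/3) = 1/36, which gives L = 216.

L* = 216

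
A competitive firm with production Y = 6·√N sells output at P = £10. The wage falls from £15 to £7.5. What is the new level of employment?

From P·MP_N = w with MP_N = 3·N^(-1/2), the labor demand is N(w) = (30/w)^(2).
At w = 15: N = 4. At w = 7.5: N = 16.

N* = 16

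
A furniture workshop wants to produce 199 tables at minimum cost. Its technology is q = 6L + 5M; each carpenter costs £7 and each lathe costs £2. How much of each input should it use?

L* = 0, M* = 39.8

The inputs are perfect substitutes, so the firm uses whichever has the lower cost per unit of output.
Cost per unit of output via L is w/6 = 7/6; via M it is r/5 = 0.4. M is cheaper.
Producing q = 199 with M alone: L = 0, M = 39.8.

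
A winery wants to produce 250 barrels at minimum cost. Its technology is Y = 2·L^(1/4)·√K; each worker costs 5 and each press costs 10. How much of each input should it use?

L* = 625, K* = 625

Cost minimization requires the marginal rate of technical substitution to equal the input-price ratio: MP_L/MP_K = w/r.
Here MP_L/MP_K = (1/4)·(K/L)/(1/2) = 0.5·(K/L). Setting this equal to 5/10 = 0.5 gives K = L.
Substituting into Y = 250: 2·L^(1/4)·(L)^(1/2) = 250.
Solving, L = 625 and K = 625.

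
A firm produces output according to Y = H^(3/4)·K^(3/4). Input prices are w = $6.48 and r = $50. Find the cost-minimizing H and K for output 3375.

Cost minimization requires the marginal rate of technical substitution to equal the input-price ratio: MP_H/MP_K = w/r.
Here MP_H/MP_K = (3/4)·(K/H)/(3/4) = (K/H). Setting this equal to 6.48/50 = 0.1296 gives K = 0.1296H.
Substituting into Y = 3375: H^(3/4)·(0.1296H)^(3/4) = 3375.
Solving, H = 625 and K = 81.

H* = 625, K* = 81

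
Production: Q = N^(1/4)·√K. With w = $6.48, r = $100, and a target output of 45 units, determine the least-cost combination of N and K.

Cost minimization requires the marginal rate of technical substitution to equal the input-price ratio: MP_N/MP_K = w/r.
Here MP_N/MP_K = (1/4)·(K/N)/(1/2) = 0.5·(K/N). Setting this equal to 6.48/100 = 0.0648 gives K = 0.1296N.
Substituting into Q = 45: N^(1/4)·(0.1296N)^(1/2) = 45.
Solving, N = 625 and K = 81.

N* = 625, K* = 81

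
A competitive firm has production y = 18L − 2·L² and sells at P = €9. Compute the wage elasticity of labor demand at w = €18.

ε = -0.125

From P·MP_L = w with MP_L = 18 − 4L, labor demand is L(w) = (18 − w/9)/4.
dL/dw = −1/(36) = -1/36.
At w = 18, L = 4, so ε = (dL/dw)·(w/L) = (-1/36)·(18/4) = -0.125.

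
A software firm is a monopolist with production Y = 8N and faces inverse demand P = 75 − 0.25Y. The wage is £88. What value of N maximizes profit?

Marginal revenue from the inverse demand is MR = 75 − 0.5Y.
The marginal product is MP_N = 8.
A monopolist hires until marginal revenue product equals the wage: MR·MP_N = w.
(75 − 4N)·8 = 88, so N = 16.

N* = 16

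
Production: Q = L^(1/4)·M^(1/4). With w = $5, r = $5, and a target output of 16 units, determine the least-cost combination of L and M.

Cost minimization requires the marginal rate of technical substitution to equal the input-price ratio: MP_L/MP_M = w/r.
Here MP_L/MP_M = (1/4)·(M/L)/(1/4) = (M/L). Setting this equal to 5/5 = 1 gives M = L.
Substituting into Q = 16: L^(1/4)·(L)^(1/4) = 16.
Solving, L = 256 and M = 256.

L* = 256, M* = 256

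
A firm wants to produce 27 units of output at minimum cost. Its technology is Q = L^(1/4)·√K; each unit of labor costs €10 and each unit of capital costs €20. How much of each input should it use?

L* = 81, K* = 81

Cost minimization requires the marginal rate of technical substitution to equal the input-price ratio: MP_L/MP_K = w/r.
Here MP_L/MP_K = (1/4)·(K/L)/(1/2) = 0.5·(K/L). Setting this equal to 10/20 = 0.5 gives K = L.
Substituting into Q = 27: L^(1/4)·(L)^(1/2) = 27.
Solving, L = 81 and K = 81.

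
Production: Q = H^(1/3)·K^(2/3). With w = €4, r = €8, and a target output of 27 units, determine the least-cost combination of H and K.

H* = 27, K* = 27

Cost minimization requires the marginal rate of technical substitution to equal the input-price ratio: MP_H/MP_K = w/r.
Here MP_H/MP_K = (1/3)·(K/H)/(2/3) = 0.5·(K/H). Setting this equal to 4/8 = 0.5 gives K = H.
Substituting into Q = 27: H^(1/3)·(H)^(2/3) = 27.
Solving, H = 27 and K = 27.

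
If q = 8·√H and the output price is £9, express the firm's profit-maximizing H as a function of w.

MP_H = (1/2)·8·H^(-1/2) = 4·H^(-1/2).
Setting P·MP_H = w: 36·H^(-1/2) = w.
Solving for H: H^(-1/2) = w/36, so H = (36/w)^(2).

H(w) = 1296/w²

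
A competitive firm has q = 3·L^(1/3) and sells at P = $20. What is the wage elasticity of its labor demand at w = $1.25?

MP_L = (1/3)·3·L^(-2/3), so P·MP_L = w gives 20·L^(-2/3) = w.
Solving, L(w) = (20/w)^(3/2). This is a constant-elasticity form: L ∝ w^(−3/2), so ε = −3/2.

ε = -1.5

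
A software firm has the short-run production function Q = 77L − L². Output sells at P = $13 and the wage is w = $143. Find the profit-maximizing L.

L* = 33

The marginal product of L is MP_L = 77 − 2L.
A price-taking firm hires until the value of the marginal product equals the wage: P·MP_L = w, so 13·(77 − 2L) = 143.
Then 77 − 2L = 11, giving L = 33.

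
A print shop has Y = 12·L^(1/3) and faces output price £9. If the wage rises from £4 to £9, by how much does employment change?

From P·MP_L = w with MP_L = 4·L^(-2/3), the labor demand is L(w) = (36/w)^(3/2).
At w = 4: L = 27. At w = 9: L = 8.
ΔL = 8 − 27 = -19.

ΔL = -19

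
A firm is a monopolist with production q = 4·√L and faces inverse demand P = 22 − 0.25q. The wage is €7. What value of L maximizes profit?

Marginal revenue from the inverse demand is MR = 22 − 0.5q.
The marginal product is MP_L = 2·L^(-1/2).
A monopolist hires until marginal revenue product equals the wage: MR·MP_L = w.
At L, q = 4·√L. Substituting and solving: (22 − 2·√L)·2·L^(-1/2) = 7 gives L = 16.

L* = 16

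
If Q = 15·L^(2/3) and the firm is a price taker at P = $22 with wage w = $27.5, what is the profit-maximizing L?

MP_L = (2/3)·15·L^(-1/3) = 10·L^(-1/3).
Profit maximization for a price taker requires P·MP_L = w: 22·10·L^(-1/3) = 27.5.
So L^(-1/3) = 0.125, which gives L = 512.

L* = 512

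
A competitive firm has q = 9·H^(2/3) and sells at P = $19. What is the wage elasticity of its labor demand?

ε = -3

MP_H = (2/3)·9·H^(-1/3), so P·MP_H = w gives 114·H^(-1/3) = w.
Solving, H(w) = (114/w)^(3). This is a constant-elasticity form: H ∝ w^(−3), so ε = −3.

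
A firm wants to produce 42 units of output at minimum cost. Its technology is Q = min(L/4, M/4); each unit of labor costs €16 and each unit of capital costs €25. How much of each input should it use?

L* = 168, M* = 168

With a fixed-proportions technology, the cost-minimizing bundle uses no slack in either input: L/4 = M/4 = Q.
So L = 4·42 = 168 and M = 4·42 = 168.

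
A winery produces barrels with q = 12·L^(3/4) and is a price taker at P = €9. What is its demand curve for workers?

MP_L = (3/4)·12·L^(-1/4) = 9·L^(-1/4).
Setting P·MP_L = w: 81·L^(-1/4) = w.
Solving for L: L^(-1/4) = w/81, so L = (81/w)^(4).

L(w) = (81/w)^(4)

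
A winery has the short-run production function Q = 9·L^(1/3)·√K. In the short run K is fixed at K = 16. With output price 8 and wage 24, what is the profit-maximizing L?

L* = 8

With K = 16, MP_L = (1/3)·9·L^(-2/3)·16^(1/2) = 12·L^(-2/3).
Profit maximization for a price taker requires P·MP_L = w: 8·12·L^(-2/3) = 24.
So L^(-2/3) = 0.25, which gives L = 8.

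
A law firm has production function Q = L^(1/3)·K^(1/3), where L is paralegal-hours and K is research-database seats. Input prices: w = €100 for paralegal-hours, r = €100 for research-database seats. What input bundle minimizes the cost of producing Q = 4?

L* = 8, K* = 8

Cost minimization requires the marginal rate of technical substitution to equal the input-price ratio: MP_L/MP_K = w/r.
Here MP_L/MP_K = (1/3)·(K/L)/(1/3) = (K/L). Setting this equal to 100/100 = 1 gives K = L.
Substituting into Q = 4: L^(1/3)·(L)^(1/3) = 4.
Solving, L = 8 and K = 8.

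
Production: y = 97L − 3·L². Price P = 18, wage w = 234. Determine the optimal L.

The marginal product of L is MP_L = 97 − 6L.
A price-taking firm hires until the value of the marginal product equals the wage: P·MP_L = w, so 18·(97 − 6L) = 234.
Then 97 − 6L = 13, giving L = 14.

L* = 14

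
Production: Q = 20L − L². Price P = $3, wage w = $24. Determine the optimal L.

The marginal product of L is MP_L = 20 − 2L.
A price-taking firm hires until the value of the marginal product equals the wage: P·MP_L = w, so 3·(20 − 2L) = 24.
Then 20 − 2L = 8, giving L = 6.

L* = 6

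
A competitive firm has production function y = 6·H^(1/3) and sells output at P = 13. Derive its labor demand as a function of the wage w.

MP_H = (1/3)·6·H^(-2/3) = 2·H^(-2/3).
Setting P·MP_H = w: 26·H^(-2/3) = w.
Solving for H: H^(-2/3) = w/26, so H = (26/w)^(3/2).

H(w) = (26/w)^(3/2)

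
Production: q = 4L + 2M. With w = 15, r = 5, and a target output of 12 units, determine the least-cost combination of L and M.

The inputs are perfect substitutes, so the firm uses whichever has the lower cost per unit of output.
Cost per unit of output via L is w/4 = 3.75; via M it is r/2 = 2.5. M is cheaper.
Producing q = 12 with M alone: L = 0, M = 6.

L* = 0, M* = 6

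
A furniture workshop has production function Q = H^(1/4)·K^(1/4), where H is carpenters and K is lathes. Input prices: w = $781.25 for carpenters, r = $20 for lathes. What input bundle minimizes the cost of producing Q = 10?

H* = 16, K* = 625

Cost minimization requires the marginal rate of technical substitution to equal the input-price ratio: MP_H/MP_K = w/r.
Here MP_H/MP_K = (1/4)·(K/H)/(1/4) = (K/H). Setting this equal to 781.25/20 = 39.0625 gives K = 39.0625H.
Substituting into Q = 10: H^(1/4)·(39.0625H)^(1/4) = 10.
Solving, H = 16 and K = 625.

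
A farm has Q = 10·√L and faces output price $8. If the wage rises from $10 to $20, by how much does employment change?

ΔL = -12

From P·MP_L = w with MP_L = 5·L^(-1/2), the labor demand is L(w) = (40/w)^(2).
At w = 10: L = 16. At w = 20: L = 4.
ΔL = 4 − 16 = -12.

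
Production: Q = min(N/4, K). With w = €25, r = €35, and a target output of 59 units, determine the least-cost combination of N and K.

With a fixed-proportions technology, the cost-minimizing bundle uses no slack in either input: N/4 = K = Q.
So N = 4·59 = 236 and K = 59.

N* = 236, K* = 59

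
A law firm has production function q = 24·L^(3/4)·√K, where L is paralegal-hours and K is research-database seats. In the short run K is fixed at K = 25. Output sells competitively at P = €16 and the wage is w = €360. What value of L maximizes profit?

With K = 25, MP_L = (3/4)·24·L^(-1/4)·25^(1/2) = 90·L^(-1/4).
Profit maximization for a price taker requires P·MP_L = w: 16·90·L^(-1/4) = 360.
So L^(-1/4) = 0.25, which gives L = 256.

L* = 256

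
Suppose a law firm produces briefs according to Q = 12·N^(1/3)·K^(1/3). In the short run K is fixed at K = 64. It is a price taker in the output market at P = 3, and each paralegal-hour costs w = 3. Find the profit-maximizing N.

With K = 64, MP_N = (1/3)·12·N^(-2/3)·64^(1/3) = 16·N^(-2/3).
Profit maximization for a price taker requires P·MP_N = w: 3·16·N^(-2/3) = 3.
So N^(-2/3) = 0.0625, which gives N = 64.

N* = 64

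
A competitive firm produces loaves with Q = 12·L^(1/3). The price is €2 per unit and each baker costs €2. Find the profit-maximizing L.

MP_L = (1/3)·12·L^(-2/3) = 4·L^(-2/3).
Profit maximization for a price taker requires P·MP_L = w: 2·4·L^(-2/3) = 2.
So L^(-2/3) = 0.25, which gives L = 8.

L* = 8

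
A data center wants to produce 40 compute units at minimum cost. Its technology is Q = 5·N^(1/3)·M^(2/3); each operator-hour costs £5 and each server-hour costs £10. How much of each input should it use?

Cost minimization requires the marginal rate of technical substitution to equal the input-price ratio: MP_N/MP_M = w/r.
Here MP_N/MP_M = (1/3)·(M/N)/(2/3) = 0.5·(M/N). Setting this equal to 5/10 = 0.5 gives M = N.
Substituting into Q = 40: 5·N^(1/3)·(N)^(2/3) = 40.
Solving, N = 8 and M = 8.

N* = 8, M* = 8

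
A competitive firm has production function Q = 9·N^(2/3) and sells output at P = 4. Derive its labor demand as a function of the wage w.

MP_N = (2/3)·9·N^(-1/3) = 6·N^(-1/3).
Setting P·MP_N = w: 24·N^(-1/3) = w.
Solving for N: N^(-1/3) = w/24, so N = (24/w)^(3).

N(w) = 13824/w³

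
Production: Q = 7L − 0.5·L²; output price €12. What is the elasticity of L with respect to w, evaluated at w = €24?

ε = -0.4

From P·MP_L = w with MP_L = 7 − L, labor demand is L(w) = 7 − w/12.
dL/dw = −1/(12) = -1/12.
At w = 24, L = 5, so ε = (dL/dw)·(w/L) = (-1/12)·(24/5) = -0.4.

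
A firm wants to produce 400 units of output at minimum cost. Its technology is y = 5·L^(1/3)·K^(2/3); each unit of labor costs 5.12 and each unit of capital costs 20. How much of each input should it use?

L* = 125, K* = 64

Cost minimization requires the marginal rate of technical substitution to equal the input-price ratio: MP_L/MP_K = w/r.
Here MP_L/MP_K = (1/3)·(K/L)/(2/3) = 0.5·(K/L). Setting this equal to 5.12/20 = 0.256 gives K = 0.512L.
Substituting into y = 400: 5·L^(1/3)·(0.512L)^(2/3) = 400.
Solving, L = 125 and K = 64.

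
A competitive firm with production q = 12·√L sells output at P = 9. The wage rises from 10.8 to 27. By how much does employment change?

ΔL = -21

From P·MP_L = w with MP_L = 6·L^(-1/2), the labor demand is L(w) = (54/w)^(2).
At w = 10.8: L = 25. At w = 27: L = 4.
ΔL = 4 − 25 = -21.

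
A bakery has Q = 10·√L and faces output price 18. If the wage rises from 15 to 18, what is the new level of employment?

L* = 25

From P·MP_L = w with MP_L = 5·L^(-1/2), the labor demand is L(w) = (90/w)^(2).
At w = 15: L = 36. At w = 18: L = 25.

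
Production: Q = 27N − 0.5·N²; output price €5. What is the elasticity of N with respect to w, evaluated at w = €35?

ε = -0.35

From P·MP_N = w with MP_N = 27 − N, labor demand is N(w) = 27 − w/5.
dN/dw = −1/(5) = -0.2.
At w = 35, N = 20, so ε = (dN/dw)·(w/N) = (-0.2)·(35/20) = -0.35.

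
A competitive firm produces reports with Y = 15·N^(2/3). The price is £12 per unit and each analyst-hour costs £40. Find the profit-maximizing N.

N* = 27

MP_N = (2/3)·15·N^(-1/3) = 10·N^(-1/3).
Profit maximization for a price taker requires P·MP_N = w: 12·10·N^(-1/3) = 40.
So N^(-1/3) = 1/3, which gives N = 27.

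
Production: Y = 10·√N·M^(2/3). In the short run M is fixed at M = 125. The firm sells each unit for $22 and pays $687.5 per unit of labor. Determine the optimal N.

With M = 125, MP_N = (1/2)·10·N^(-1/2)·125^(2/3) = 125·N^(-1/2).
Profit maximization for a price taker requires P·MP_N = w: 22·125·N^(-1/2) = 687.5.
So N^(-1/2) = 0.25, which gives N = 16.

N* = 16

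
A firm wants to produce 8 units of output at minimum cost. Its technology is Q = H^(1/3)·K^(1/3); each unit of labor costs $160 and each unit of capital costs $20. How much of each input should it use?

H* = 8, K* = 64

Cost minimization requires the marginal rate of technical substitution to equal the input-price ratio: MP_H/MP_K = w/r.
Here MP_H/MP_K = (1/3)·(K/H)/(1/3) = (K/H). Setting this equal to 160/20 = 8 gives K = 8H.
Substituting into Q = 8: H^(1/3)·(8H)^(1/3) = 8.
Solving, H = 8 and K = 64.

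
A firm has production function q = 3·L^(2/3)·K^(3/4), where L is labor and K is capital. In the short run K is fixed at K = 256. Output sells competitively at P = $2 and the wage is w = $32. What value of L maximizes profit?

With K = 256, MP_L = (2/3)·3·L^(-1/3)·256^(3/4) = 128·L^(-1/3).
Profit maximization for a price taker requires P·MP_L = w: 2·128·L^(-1/3) = 32.
So L^(-1/3) = 0.125, which gives L = 512.

L* = 512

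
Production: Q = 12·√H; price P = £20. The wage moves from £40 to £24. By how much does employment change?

ΔH = 16

From P·MP_H = w with MP_H = 6·H^(-1/2), the labor demand is H(w) = (120/w)^(2).
At w = 40: H = 9. At w = 24: H = 25.
ΔH = 25 − 9 = 16.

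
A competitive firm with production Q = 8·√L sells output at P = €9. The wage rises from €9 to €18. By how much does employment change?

From P·MP_L = w with MP_L = 4·L^(-1/2), the labor demand is L(w) = (36/w)^(2).
At w = 9: L = 16. At w = 18: L = 4.
ΔL = 4 − 16 = -12.

ΔL = -12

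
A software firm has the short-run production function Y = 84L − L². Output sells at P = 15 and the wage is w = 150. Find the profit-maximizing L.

The marginal product of L is MP_L = 84 − 2L.
A price-taking firm hires until the value of the marginal product equals the wage: P·MP_L = w, so 15·(84 − 2L) = 150.
Then 84 − 2L = 10, giving L = 37.

L* = 37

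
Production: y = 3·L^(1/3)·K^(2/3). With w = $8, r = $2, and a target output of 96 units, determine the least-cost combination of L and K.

L* = 8, K* = 64

Cost minimization requires the marginal rate of technical substitution to equal the input-price ratio: MP_L/MP_K = w/r.
Here MP_L/MP_K = (1/3)·(K/L)/(2/3) = 0.5·(K/L). Setting this equal to 8/2 = 4 gives K = 8L.
Substituting into y = 96: 3·L^(1/3)·(8L)^(2/3) = 96.
Solving, L = 8 and K = 64.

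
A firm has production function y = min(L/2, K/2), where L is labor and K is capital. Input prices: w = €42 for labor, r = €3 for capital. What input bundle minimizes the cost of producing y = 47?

L* = 94, K* = 94

With a fixed-proportions technology, the cost-minimizing bundle uses no slack in either input: L/2 = K/2 = y.
So L = 2·47 = 94 and K = 2·47 = 94.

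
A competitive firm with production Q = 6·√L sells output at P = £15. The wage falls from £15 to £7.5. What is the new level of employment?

L* = 36

From P·MP_L = w with MP_L = 3·L^(-1/2), the labor demand is L(w) = (45/w)^(2).
At w = 15: L = 9. At w = 7.5: L = 36.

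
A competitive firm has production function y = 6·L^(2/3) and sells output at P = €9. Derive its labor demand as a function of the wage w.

L(w) = 46656/w³

MP_L = (2/3)·6·L^(-1/3) = 4·L^(-1/3).
Setting P·MP_L = w: 36·L^(-1/3) = w.
Solving for L: L^(-1/3) = w/36, so L = (36/w)^(3).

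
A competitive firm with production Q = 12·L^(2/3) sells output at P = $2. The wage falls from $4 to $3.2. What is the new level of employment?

From P·MP_L = w with MP_L = 8·L^(-1/3), the labor demand is L(w) = (16/w)^(3).
At w = 4: L = 64. At w = 3.2: L = 125.

L* = 125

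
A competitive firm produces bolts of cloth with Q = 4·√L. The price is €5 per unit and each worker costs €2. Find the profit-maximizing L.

MP_L = (1/2)·4·L^(-1/2) = 2·L^(-1/2).
Profit maximization for a price taker requires P·MP_L = w: 5·2·L^(-1/2) = 2.
So L^(-1/2) = 0.2, which gives L = 25.

L* = 25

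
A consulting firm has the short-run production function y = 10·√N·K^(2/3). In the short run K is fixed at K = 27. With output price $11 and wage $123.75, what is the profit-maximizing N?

N* = 16

With K = 27, MP_N = (1/2)·10·N^(-1/2)·27^(2/3) = 45·N^(-1/2).
Profit maximization for a price taker requires P·MP_N = w: 11·45·N^(-1/2) = 123.75.
So N^(-1/2) = 0.25, which gives N = 16.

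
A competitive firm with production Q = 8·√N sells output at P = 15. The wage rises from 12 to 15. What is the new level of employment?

N* = 16

From P·MP_N = w with MP_N = 4·N^(-1/2), the labor demand is N(w) = (60/w)^(2).
At w = 12: N = 25. At w = 15: N = 16.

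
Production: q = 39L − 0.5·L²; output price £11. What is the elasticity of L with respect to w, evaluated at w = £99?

From P·MP_L = w with MP_L = 39 − L, labor demand is L(w) = 39 − w/11.
dL/dw = −1/(11) = -1/11.
At w = 99, L = 30, so ε = (dL/dw)·(w/L) = (-1/11)·(99/30) = -0.3.

ε = -0.3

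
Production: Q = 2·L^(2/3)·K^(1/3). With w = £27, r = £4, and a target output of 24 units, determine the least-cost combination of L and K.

Cost minimization requires the marginal rate of technical substitution to equal the input-price ratio: MP_L/MP_K = w/r.
Here MP_L/MP_K = (2/3)·(K/L)/(1/3) = 2·(K/L). Setting this equal to 27/4 = 6.75 gives K = 3.375L.
Substituting into Q = 24: 2·L^(2/3)·(3.375L)^(1/3) = 24.
Solving, L = 8 and K = 27.

L* = 8, K* = 27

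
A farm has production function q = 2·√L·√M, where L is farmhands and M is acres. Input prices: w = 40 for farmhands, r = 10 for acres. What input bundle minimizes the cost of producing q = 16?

Cost minimization requires the marginal rate of technical substitution to equal the input-price ratio: MP_L/MP_M = w/r.
Here MP_L/MP_M = (1/2)·(M/L)/(1/2) = (M/L). Setting this equal to 40/10 = 4 gives M = 4L.
Substituting into q = 16: 2·L^(1/2)·(4L)^(1/2) = 16.
Solving, L = 4 and M = 16.

L* = 4, M* = 16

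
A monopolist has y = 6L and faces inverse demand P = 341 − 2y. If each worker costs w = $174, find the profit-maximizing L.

L* = 13

Marginal revenue from the inverse demand is MR = 341 − 4y.
The marginal product is MP_L = 6.
A monopolist hires until marginal revenue product equals the wage: MR·MP_L = w.
(341 − 24L)·6 = 174, so L = 13.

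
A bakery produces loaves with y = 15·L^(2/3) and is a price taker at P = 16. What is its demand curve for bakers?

L(w) = 4096000/w³

MP_L = (2/3)·15·L^(-1/3) = 10·L^(-1/3).
Setting P·MP_L = w: 160·L^(-1/3) = w.
Solving for L: L^(-1/3) = w/160, so L = (160/w)^(3).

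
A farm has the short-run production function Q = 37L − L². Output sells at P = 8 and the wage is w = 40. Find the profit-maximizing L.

The marginal product of L is MP_L = 37 − 2L.
A price-taking firm hires until the value of the marginal product equals the wage: P·MP_L = w, so 8·(37 − 2L) = 40.
Then 37 − 2L = 5, giving L = 16.

L* = 16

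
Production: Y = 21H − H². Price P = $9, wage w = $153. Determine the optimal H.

The marginal product of H is MP_H = 21 − 2H.
A price-taking firm hires until the value of the marginal product equals the wage: P·MP_H = w, so 9·(21 − 2H) = 153.
Then 21 − 2H = 17, giving H = 2.

H* = 2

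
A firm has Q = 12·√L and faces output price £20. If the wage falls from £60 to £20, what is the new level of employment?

From P·MP_L = w with MP_L = 6·L^(-1/2), the labor demand is L(w) = (120/w)^(2).
At w = 60: L = 4. At w = 20: L = 36.

L* = 36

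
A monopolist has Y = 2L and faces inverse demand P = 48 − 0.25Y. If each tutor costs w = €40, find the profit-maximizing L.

Marginal revenue from the inverse demand is MR = 48 − 0.5Y.
The marginal product is MP_L = 2.
A monopolist hires until marginal revenue product equals the wage: MR·MP_L = w.
(48 − L)·2 = 40, so L = 28.

L* = 28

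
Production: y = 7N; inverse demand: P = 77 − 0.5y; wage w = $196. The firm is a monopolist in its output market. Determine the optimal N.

Marginal revenue from the inverse demand is MR = 77 − y.
The marginal product is MP_N = 7.
A monopolist hires until marginal revenue product equals the wage: MR·MP_N = w.
(77 − 7N)·7 = 196, so N = 7.

N* = 7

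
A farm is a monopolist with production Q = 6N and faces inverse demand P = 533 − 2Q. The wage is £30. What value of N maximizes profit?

N* = 22

Marginal revenue from the inverse demand is MR = 533 − 4Q.
The marginal product is MP_N = 6.
A monopolist hires until marginal revenue product equals the wage: MR·MP_N = w.
(533 − 24N)·6 = 30, so N = 22.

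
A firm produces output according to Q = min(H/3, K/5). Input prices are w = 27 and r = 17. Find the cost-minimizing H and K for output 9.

H* = 27, K* = 45

With a fixed-proportions technology, the cost-minimizing bundle uses no slack in either input: H/3 = K/5 = Q.
So H = 3·9 = 27 and K = 5·9 = 45.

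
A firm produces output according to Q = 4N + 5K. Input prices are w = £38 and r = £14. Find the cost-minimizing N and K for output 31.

The inputs are perfect substitutes, so the firm uses whichever has the lower cost per unit of output.
Cost per unit of output via N is w/4 = 9.5; via K it is r/5 = 2.8. K is cheaper.
Producing Q = 31 with K alone: N = 0, K = 6.2.

N* = 0, K* = 6.2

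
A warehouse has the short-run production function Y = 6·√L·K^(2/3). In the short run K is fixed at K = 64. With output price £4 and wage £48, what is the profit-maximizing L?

L* = 16

With K = 64, MP_L = (1/2)·6·L^(-1/2)·64^(2/3) = 48·L^(-1/2).
Profit maximization for a price taker requires P·MP_L = w: 4·48·L^(-1/2) = 48.
So L^(-1/2) = 0.25, which gives L = 16.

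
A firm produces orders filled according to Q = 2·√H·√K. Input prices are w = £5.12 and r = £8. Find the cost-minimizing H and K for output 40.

H* = 25, K* = 16

Cost minimization requires the marginal rate of technical substitution to equal the input-price ratio: MP_H/MP_K = w/r.
Here MP_H/MP_K = (1/2)·(K/H)/(1/2) = (K/H). Setting this equal to 5.12/8 = 0.64 gives K = 0.64H.
Substituting into Q = 40: 2·H^(1/2)·(0.64H)^(1/2) = 40.
Solving, H = 25 and K = 16.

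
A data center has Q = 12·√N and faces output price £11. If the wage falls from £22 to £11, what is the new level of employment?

N* = 36

From P·MP_N = w with MP_N = 6·N^(-1/2), the labor demand is N(w) = (66/w)^(2).
At w = 22: N = 9. At w = 11: N = 36.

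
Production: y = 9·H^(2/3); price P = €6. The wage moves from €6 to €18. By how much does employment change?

From P·MP_H = w with MP_H = 6·H^(-1/3), the labor demand is H(w) = (36/w)^(3).
At w = 6: H = 216. At w = 18: H = 8.
ΔH = 8 − 216 = -208.

ΔH = -208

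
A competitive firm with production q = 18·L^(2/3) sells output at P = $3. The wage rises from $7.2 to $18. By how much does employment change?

From P·MP_L = w with MP_L = 12·L^(-1/3), the labor demand is L(w) = (36/w)^(3).
At w = 7.2: L = 125. At w = 18: L = 8.
ΔL = 8 − 125 = -117.

ΔL = -117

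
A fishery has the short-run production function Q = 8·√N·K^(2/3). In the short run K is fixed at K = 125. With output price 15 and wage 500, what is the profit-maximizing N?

N* = 9

With K = 125, MP_N = (1/2)·8·N^(-1/2)·125^(2/3) = 100·N^(-1/2).
Profit maximization for a price taker requires P·MP_N = w: 15·100·N^(-1/2) = 500.
So N^(-1/2) = 1/3, which gives N = 9.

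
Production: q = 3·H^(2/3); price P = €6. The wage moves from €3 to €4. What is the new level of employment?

From P·MP_H = w with MP_H = 2·H^(-1/3), the labor demand is H(w) = (12/w)^(3).
At w = 3: H = 64. At w = 4: H = 27.

H* = 27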